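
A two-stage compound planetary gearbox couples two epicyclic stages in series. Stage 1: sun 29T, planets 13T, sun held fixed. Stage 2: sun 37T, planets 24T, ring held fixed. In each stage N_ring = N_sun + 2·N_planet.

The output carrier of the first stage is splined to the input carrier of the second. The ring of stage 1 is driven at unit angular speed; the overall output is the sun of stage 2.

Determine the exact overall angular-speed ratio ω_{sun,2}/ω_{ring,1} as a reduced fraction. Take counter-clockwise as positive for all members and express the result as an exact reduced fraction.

Stage 1: N_ring = 29 + 2·13 = 55
Stage 1: 29(ω_s−ω_c) = −55(ω_r−ω_c),  ω_s=0, ω_r=1
Stage 1: 29(0−ω_c) = −55(1−ω_c)  ⇒  84ω_c = 55  ⇒  ω_c = 55/84
  ⇒ ω_c¹/ω_r¹ = 55/84
Stage 2: N_ring = 37 + 2·24 = 85
Stage 2: 37(ω_s−ω_c) = −85(ω_r−ω_c),  ω_r=0, ω_c=1
Stage 2: ω_s = 1 − (85/37)(0−1) = 122/37
  ⇒ ω_s²/ω_c² = 122/37
Coupling ω_c² = ω_c¹ ⇒ overall = 55/84 × 122/37 = 3355/1554

3355/1554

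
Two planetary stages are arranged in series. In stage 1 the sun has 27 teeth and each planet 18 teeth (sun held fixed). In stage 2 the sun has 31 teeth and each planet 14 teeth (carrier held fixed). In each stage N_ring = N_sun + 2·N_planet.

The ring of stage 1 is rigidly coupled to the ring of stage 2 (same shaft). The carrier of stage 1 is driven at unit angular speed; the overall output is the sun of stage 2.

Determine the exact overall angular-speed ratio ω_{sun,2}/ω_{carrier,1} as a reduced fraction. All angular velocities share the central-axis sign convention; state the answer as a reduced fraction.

-590/217

Stage 1: N_ring = 27 + 2·18 = 63
Stage 1: 27(ω_s−ω_c) = −63(ω_r−ω_c),  ω_s=0, ω_c=1
Stage 1: ω_r = 1 − (27/63)(0−1) = 10/7
  ⇒ ω_r¹/ω_c¹ = 10/7
Stage 2: N_ring = 31 + 2·14 = 59
Stage 2: 31(ω_s−ω_c) = −59(ω_r−ω_c),  ω_c=0, ω_r=1
Stage 2: ω_s = 0 − (59/31)(1−0) = -59/31
  ⇒ ω_s²/ω_r² = -59/31
Coupling ω_r² = ω_r¹ ⇒ overall = 10/7 × -59/31 = -590/217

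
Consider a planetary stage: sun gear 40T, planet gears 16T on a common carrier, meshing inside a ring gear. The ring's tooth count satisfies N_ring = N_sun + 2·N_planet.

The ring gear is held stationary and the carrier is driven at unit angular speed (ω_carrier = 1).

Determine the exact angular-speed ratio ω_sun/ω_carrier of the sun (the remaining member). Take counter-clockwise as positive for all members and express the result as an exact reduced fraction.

N_ring = 40 + 2·16 = 72
40(ω_s−ω_c) = −72(ω_r−ω_c),  ω_r=0, ω_c=1
ω_s = 1 − (72/40)(0−1) = 14/5
ω_s/ω_c = 14/5

14/5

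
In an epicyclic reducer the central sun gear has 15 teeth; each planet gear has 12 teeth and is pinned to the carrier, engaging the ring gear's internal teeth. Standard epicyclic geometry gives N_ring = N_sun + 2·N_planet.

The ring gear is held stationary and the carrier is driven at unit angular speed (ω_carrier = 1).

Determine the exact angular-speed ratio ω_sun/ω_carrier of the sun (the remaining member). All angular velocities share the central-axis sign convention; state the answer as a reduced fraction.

N_ring = 15 + 2·12 = 39
15(ω_s−ω_c) = −39(ω_r−ω_c),  ω_r=0, ω_c=1
ω_s = 1 − (39/15)(0−1) = 18/5
ω_s/ω_c = 18/5

18/5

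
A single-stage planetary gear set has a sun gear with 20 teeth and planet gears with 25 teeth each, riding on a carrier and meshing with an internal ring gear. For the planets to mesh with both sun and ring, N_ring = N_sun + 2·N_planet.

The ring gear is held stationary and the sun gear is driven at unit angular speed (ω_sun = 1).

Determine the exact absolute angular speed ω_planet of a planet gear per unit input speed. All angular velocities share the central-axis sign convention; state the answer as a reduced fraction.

-2/5

N_ring = 20 + 2·25 = 70
20(ω_s−ω_c) = −70(ω_r−ω_c),  ω_r=0, ω_s=1
20(1−ω_c) = −70(0−ω_c)  ⇒  90ω_c = 20  ⇒  ω_c = 2/9
sun–planet: 20·(1−2/9) = −25·(ω_p−ω_c)  ⇒  ω_p−ω_c = −(20/25)·(7/9) = -28/45
ω_p = 2/9 − 28/45 = -2/5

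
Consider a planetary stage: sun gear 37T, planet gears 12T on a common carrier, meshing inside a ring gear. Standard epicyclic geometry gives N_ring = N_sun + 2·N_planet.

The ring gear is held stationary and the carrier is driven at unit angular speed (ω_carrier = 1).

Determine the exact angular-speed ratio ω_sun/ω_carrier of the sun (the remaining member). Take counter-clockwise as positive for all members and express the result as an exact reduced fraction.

98/37

N_ring = 37 + 2·12 = 61
37(ω_s−ω_c) = −61(ω_r−ω_c),  ω_r=0, ω_c=1
ω_s = 1 − (61/37)(0−1) = 98/37
ω_s/ω_c = 98/37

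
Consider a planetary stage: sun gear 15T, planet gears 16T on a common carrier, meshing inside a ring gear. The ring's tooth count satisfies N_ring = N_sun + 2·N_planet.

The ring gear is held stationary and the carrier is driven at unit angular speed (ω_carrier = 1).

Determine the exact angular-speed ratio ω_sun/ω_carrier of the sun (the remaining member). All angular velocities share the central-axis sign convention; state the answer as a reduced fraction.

62/15

N_ring = 15 + 2·16 = 47
15(ω_s−ω_c) = −47(ω_r−ω_c),  ω_r=0, ω_c=1
ω_s = 1 − (47/15)(0−1) = 62/15
ω_s/ω_c = 62/15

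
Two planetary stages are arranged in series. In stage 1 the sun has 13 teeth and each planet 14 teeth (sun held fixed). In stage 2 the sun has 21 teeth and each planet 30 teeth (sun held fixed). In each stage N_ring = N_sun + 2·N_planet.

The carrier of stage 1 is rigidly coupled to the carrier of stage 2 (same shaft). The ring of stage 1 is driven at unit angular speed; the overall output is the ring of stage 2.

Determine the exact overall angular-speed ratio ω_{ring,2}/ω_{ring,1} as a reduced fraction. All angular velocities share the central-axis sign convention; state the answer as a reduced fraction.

697/729

Stage 1: N_ring = 13 + 2·14 = 41
Stage 1: 13(ω_s−ω_c) = −41(ω_r−ω_c),  ω_s=0, ω_r=1
Stage 1: 13(0−ω_c) = −41(1−ω_c)  ⇒  54ω_c = 41  ⇒  ω_c = 41/54
  ⇒ ω_c¹/ω_r¹ = 41/54
Stage 2: N_ring = 21 + 2·30 = 81
Stage 2: 21(ω_s−ω_c) = −81(ω_r−ω_c),  ω_s=0, ω_c=1
Stage 2: ω_r = 1 − (21/81)(0−1) = 34/27
  ⇒ ω_r²/ω_c² = 34/27
Coupling ω_c² = ω_c¹ ⇒ overall = 41/54 × 34/27 = 697/729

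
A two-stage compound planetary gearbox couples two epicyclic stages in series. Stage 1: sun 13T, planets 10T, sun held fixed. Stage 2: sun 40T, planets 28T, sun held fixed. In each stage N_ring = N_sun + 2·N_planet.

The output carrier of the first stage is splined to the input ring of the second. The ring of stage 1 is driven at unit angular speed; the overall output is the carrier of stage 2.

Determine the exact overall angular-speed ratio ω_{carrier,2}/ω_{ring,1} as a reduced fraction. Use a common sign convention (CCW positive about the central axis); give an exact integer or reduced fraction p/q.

198/391

Stage 1: N_ring = 13 + 2·10 = 33
Stage 1: 13(ω_s−ω_c) = −33(ω_r−ω_c),  ω_s=0, ω_r=1
Stage 1: 13(0−ω_c) = −33(1−ω_c)  ⇒  46ω_c = 33  ⇒  ω_c = 33/46
  ⇒ ω_c¹/ω_r¹ = 33/46
Stage 2: N_ring = 40 + 2·28 = 96
Stage 2: 40(ω_s−ω_c) = −96(ω_r−ω_c),  ω_s=0, ω_r=1
Stage 2: 40(0−ω_c) = −96(1−ω_c)  ⇒  136ω_c = 96  ⇒  ω_c = 12/17
  ⇒ ω_c²/ω_r² = 12/17
Coupling ω_r² = ω_c¹ ⇒ overall = 33/46 × 12/17 = 198/391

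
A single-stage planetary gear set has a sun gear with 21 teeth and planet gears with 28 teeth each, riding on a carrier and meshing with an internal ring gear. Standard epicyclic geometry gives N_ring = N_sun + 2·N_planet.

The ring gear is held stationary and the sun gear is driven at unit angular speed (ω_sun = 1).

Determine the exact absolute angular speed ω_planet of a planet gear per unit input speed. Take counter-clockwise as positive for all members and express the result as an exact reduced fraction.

N_ring = 21 + 2·28 = 77
21(ω_s−ω_c) = −77(ω_r−ω_c),  ω_r=0, ω_s=1
21(1−ω_c) = −77(0−ω_c)  ⇒  98ω_c = 21  ⇒  ω_c = 3/14
sun–planet: 21·(1−3/14) = −28·(ω_p−ω_c)  ⇒  ω_p−ω_c = −(21/28)·(11/14) = -33/56
ω_p = 3/14 − 33/56 = -3/8

-3/8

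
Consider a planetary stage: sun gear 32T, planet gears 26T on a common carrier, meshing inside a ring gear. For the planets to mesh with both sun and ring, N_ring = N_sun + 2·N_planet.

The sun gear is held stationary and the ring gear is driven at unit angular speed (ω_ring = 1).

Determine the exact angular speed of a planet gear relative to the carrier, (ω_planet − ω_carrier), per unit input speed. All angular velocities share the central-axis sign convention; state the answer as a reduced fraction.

N_ring = 32 + 2·26 = 84
32(ω_s−ω_c) = −84(ω_r−ω_c),  ω_s=0, ω_r=1
32(0−ω_c) = −84(1−ω_c)  ⇒  116ω_c = 84  ⇒  ω_c = 21/29
sun–planet: 32·(0−21/29) = −26·(ω_p−ω_c)  ⇒  ω_p−ω_c = −(32/26)·(-21/29) = 336/377

336/377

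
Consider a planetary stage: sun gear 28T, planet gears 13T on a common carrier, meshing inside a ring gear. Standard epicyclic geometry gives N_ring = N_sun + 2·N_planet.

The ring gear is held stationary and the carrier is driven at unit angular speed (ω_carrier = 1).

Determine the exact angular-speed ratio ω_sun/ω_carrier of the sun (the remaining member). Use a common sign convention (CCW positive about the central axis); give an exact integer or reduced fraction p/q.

41/14

N_ring = 28 + 2·13 = 54
28(ω_s−ω_c) = −54(ω_r−ω_c),  ω_r=0, ω_c=1
ω_s = 1 − (54/28)(0−1) = 41/14
ω_s/ω_c = 41/14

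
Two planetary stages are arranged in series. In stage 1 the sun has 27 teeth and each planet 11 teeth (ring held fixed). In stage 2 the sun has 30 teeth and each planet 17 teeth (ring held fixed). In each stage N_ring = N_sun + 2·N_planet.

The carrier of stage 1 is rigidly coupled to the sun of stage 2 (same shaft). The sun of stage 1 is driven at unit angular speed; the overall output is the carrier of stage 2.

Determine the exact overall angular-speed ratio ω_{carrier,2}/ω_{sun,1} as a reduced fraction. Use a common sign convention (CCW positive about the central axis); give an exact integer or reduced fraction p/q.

405/3572

Stage 1: N_ring = 27 + 2·11 = 49
Stage 1: 27(ω_s−ω_c) = −49(ω_r−ω_c),  ω_r=0, ω_s=1
Stage 1: 27(1−ω_c) = −49(0−ω_c)  ⇒  76ω_c = 27  ⇒  ω_c = 27/76
  ⇒ ω_c¹/ω_s¹ = 27/76
Stage 2: N_ring = 30 + 2·17 = 64
Stage 2: 30(ω_s−ω_c) = −64(ω_r−ω_c),  ω_r=0, ω_s=1
Stage 2: 30(1−ω_c) = −64(0−ω_c)  ⇒  94ω_c = 30  ⇒  ω_c = 15/47
  ⇒ ω_c²/ω_s² = 15/47
Coupling ω_s² = ω_c¹ ⇒ overall = 27/76 × 15/47 = 405/3572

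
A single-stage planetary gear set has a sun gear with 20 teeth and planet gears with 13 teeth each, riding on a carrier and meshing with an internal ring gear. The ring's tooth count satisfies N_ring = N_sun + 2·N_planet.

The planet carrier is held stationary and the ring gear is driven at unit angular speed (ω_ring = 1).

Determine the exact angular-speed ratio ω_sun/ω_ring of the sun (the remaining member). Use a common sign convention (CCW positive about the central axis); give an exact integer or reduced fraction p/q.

N_ring = 20 + 2·13 = 46
20(ω_s−ω_c) = −46(ω_r−ω_c),  ω_c=0, ω_r=1
ω_s = 0 − (46/20)(1−0) = -23/10
ω_s/ω_r = -23/10

-23/10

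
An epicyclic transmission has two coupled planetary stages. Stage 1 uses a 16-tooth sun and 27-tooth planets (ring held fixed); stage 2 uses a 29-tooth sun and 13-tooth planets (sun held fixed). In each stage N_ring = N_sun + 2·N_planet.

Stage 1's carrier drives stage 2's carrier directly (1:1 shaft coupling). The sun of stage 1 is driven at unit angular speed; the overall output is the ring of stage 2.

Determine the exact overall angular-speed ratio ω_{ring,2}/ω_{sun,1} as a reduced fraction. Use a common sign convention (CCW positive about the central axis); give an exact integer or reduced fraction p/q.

Stage 1: N_ring = 16 + 2·27 = 70
Stage 1: 16(ω_s−ω_c) = −70(ω_r−ω_c),  ω_r=0, ω_s=1
Stage 1: 16(1−ω_c) = −70(0−ω_c)  ⇒  86ω_c = 16  ⇒  ω_c = 8/43
  ⇒ ω_c¹/ω_s¹ = 8/43
Stage 2: N_ring = 29 + 2·13 = 55
Stage 2: 29(ω_s−ω_c) = −55(ω_r−ω_c),  ω_s=0, ω_c=1
Stage 2: ω_r = 1 − (29/55)(0−1) = 84/55
  ⇒ ω_r²/ω_c² = 84/55
Coupling ω_c² = ω_c¹ ⇒ overall = 8/43 × 84/55 = 672/2365

672/2365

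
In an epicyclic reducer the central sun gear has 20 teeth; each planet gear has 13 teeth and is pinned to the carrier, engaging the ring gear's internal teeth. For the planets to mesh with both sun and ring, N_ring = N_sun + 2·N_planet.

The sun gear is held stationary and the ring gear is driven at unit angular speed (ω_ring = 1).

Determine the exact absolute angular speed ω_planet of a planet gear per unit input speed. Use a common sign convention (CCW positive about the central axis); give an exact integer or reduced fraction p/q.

23/13

N_ring = 20 + 2·13 = 46
20(ω_s−ω_c) = −46(ω_r−ω_c),  ω_s=0, ω_r=1
20(0−ω_c) = −46(1−ω_c)  ⇒  66ω_c = 46  ⇒  ω_c = 23/33
sun–planet: 20·(0−23/33) = −13·(ω_p−ω_c)  ⇒  ω_p−ω_c = −(20/13)·(-23/33) = 460/429
ω_p = 23/33 + 460/429 = 23/13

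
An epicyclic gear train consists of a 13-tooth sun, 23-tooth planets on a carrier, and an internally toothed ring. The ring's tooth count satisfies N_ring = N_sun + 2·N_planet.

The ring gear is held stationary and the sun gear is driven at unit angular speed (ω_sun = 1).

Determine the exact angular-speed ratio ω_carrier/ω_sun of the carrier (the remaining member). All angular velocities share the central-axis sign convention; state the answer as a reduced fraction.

N_ring = 13 + 2·23 = 59
13(ω_s−ω_c) = −59(ω_r−ω_c),  ω_r=0, ω_s=1
13(1−ω_c) = −59(0−ω_c)  ⇒  72ω_c = 13  ⇒  ω_c = 13/72
ω_c/ω_s = 13/72

13/72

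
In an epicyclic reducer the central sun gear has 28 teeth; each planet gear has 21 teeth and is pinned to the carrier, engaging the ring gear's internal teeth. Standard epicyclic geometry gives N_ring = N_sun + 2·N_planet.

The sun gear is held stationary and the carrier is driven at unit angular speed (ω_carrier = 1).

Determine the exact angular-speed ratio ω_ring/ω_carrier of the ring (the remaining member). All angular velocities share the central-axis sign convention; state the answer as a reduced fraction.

7/5

N_ring = 28 + 2·21 = 70
28(ω_s−ω_c) = −70(ω_r−ω_c),  ω_s=0, ω_c=1
ω_r = 1 − (28/70)(0−1) = 7/5
ω_r/ω_c = 7/5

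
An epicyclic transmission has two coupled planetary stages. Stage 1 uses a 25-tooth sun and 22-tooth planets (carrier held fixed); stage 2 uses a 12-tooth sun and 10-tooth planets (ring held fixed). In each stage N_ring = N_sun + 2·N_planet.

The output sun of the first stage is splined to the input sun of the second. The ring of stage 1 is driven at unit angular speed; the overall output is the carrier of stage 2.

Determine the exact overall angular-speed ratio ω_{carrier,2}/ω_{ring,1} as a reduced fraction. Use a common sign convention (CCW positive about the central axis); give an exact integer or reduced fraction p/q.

-207/275

Stage 1: N_ring = 25 + 2·22 = 69
Stage 1: 25(ω_s−ω_c) = −69(ω_r−ω_c),  ω_c=0, ω_r=1
Stage 1: ω_s = 0 − (69/25)(1−0) = -69/25
  ⇒ ω_s¹/ω_r¹ = -69/25
Stage 2: N_ring = 12 + 2·10 = 32
Stage 2: 12(ω_s−ω_c) = −32(ω_r−ω_c),  ω_r=0, ω_s=1
Stage 2: 12(1−ω_c) = −32(0−ω_c)  ⇒  44ω_c = 12  ⇒  ω_c = 3/11
  ⇒ ω_c²/ω_s² = 3/11
Coupling ω_s² = ω_s¹ ⇒ overall = -69/25 × 3/11 = -207/275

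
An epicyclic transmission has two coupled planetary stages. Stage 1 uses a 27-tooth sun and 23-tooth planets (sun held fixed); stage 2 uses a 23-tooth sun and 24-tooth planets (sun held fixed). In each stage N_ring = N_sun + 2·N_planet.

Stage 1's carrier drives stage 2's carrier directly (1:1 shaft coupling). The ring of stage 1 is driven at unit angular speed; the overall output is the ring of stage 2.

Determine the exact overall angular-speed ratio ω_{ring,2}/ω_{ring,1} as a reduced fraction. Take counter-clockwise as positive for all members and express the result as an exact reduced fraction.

3431/3550

Stage 1: N_ring = 27 + 2·23 = 73
Stage 1: 27(ω_s−ω_c) = −73(ω_r−ω_c),  ω_s=0, ω_r=1
Stage 1: 27(0−ω_c) = −73(1−ω_c)  ⇒  100ω_c = 73  ⇒  ω_c = 73/100
  ⇒ ω_c¹/ω_r¹ = 73/100
Stage 2: N_ring = 23 + 2·24 = 71
Stage 2: 23(ω_s−ω_c) = −71(ω_r−ω_c),  ω_s=0, ω_c=1
Stage 2: ω_r = 1 − (23/71)(0−1) = 94/71
  ⇒ ω_r²/ω_c² = 94/71
Coupling ω_c² = ω_c¹ ⇒ overall = 73/100 × 94/71 = 3431/3550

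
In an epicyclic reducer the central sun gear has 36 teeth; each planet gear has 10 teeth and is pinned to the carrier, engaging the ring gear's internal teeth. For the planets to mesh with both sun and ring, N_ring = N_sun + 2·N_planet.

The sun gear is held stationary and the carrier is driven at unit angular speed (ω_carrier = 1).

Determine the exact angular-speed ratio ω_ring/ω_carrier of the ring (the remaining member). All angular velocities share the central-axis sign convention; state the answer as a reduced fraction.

N_ring = 36 + 2·10 = 56
36(ω_s−ω_c) = −56(ω_r−ω_c),  ω_s=0, ω_c=1
ω_r = 1 − (36/56)(0−1) = 23/14
ω_r/ω_c = 23/14

23/14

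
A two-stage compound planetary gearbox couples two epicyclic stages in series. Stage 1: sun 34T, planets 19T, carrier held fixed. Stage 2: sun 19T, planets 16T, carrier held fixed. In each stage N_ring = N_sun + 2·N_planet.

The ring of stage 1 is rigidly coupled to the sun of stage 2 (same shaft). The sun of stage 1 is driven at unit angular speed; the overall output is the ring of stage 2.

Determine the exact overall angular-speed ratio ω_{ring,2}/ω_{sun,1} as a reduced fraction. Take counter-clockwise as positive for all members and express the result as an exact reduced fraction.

19/108

Stage 1: N_ring = 34 + 2·19 = 72
Stage 1: 34(ω_s−ω_c) = −72(ω_r−ω_c),  ω_c=0, ω_s=1
Stage 1: ω_r = 0 − (34/72)(1−0) = -17/36
  ⇒ ω_r¹/ω_s¹ = -17/36
Stage 2: N_ring = 19 + 2·16 = 51
Stage 2: 19(ω_s−ω_c) = −51(ω_r−ω_c),  ω_c=0, ω_s=1
Stage 2: ω_r = 0 − (19/51)(1−0) = -19/51
  ⇒ ω_r²/ω_s² = -19/51
Coupling ω_s² = ω_r¹ ⇒ overall = -17/36 × -19/51 = 19/108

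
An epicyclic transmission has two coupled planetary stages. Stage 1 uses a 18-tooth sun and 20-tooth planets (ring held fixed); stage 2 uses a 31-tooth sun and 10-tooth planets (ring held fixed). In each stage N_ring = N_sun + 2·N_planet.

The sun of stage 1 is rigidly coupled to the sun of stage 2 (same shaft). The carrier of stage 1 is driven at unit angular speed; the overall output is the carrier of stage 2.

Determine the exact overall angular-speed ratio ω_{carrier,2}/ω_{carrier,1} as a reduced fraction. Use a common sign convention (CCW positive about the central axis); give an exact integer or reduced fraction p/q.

Stage 1: N_ring = 18 + 2·20 = 58
Stage 1: 18(ω_s−ω_c) = −58(ω_r−ω_c),  ω_r=0, ω_c=1
Stage 1: ω_s = 1 − (58/18)(0−1) = 38/9
  ⇒ ω_s¹/ω_c¹ = 38/9
Stage 2: N_ring = 31 + 2·10 = 51
Stage 2: 31(ω_s−ω_c) = −51(ω_r−ω_c),  ω_r=0, ω_s=1
Stage 2: 31(1−ω_c) = −51(0−ω_c)  ⇒  82ω_c = 31  ⇒  ω_c = 31/82
  ⇒ ω_c²/ω_s² = 31/82
Coupling ω_s² = ω_s¹ ⇒ overall = 38/9 × 31/82 = 589/369

589/369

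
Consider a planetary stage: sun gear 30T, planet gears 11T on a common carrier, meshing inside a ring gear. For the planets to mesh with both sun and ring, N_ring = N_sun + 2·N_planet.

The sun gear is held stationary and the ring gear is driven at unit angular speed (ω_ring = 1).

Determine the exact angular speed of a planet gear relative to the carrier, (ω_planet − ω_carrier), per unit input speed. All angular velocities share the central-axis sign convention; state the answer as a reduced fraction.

N_ring = 30 + 2·11 = 52
30(ω_s−ω_c) = −52(ω_r−ω_c),  ω_s=0, ω_r=1
30(0−ω_c) = −52(1−ω_c)  ⇒  82ω_c = 52  ⇒  ω_c = 26/41
sun–planet: 30·(0−26/41) = −11·(ω_p−ω_c)  ⇒  ω_p−ω_c = −(30/11)·(-26/41) = 780/451

780/451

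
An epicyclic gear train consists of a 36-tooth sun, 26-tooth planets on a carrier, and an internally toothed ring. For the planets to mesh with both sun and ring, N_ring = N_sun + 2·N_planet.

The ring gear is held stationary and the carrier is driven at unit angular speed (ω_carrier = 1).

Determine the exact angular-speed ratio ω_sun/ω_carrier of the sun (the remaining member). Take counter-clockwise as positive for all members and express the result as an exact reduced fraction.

N_ring = 36 + 2·26 = 88
36(ω_s−ω_c) = −88(ω_r−ω_c),  ω_r=0, ω_c=1
ω_s = 1 − (88/36)(0−1) = 31/9
ω_s/ω_c = 31/9

31/9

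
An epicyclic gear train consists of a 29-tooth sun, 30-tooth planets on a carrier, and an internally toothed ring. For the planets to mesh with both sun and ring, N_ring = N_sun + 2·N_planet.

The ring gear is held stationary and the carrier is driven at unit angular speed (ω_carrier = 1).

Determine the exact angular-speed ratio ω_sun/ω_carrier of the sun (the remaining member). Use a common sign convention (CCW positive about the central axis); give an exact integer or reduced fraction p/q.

N_ring = 29 + 2·30 = 89
29(ω_s−ω_c) = −89(ω_r−ω_c),  ω_r=0, ω_c=1
ω_s = 1 − (89/29)(0−1) = 118/29
ω_s/ω_c = 118/29

118/29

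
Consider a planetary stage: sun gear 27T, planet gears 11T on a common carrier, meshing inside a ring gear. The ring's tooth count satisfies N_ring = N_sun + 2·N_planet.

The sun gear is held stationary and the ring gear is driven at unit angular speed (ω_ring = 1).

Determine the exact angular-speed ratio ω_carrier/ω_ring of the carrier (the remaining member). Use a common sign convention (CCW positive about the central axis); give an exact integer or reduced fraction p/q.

N_ring = 27 + 2·11 = 49
27(ω_s−ω_c) = −49(ω_r−ω_c),  ω_s=0, ω_r=1
27(0−ω_c) = −49(1−ω_c)  ⇒  76ω_c = 49  ⇒  ω_c = 49/76
ω_c/ω_r = 49/76

49/76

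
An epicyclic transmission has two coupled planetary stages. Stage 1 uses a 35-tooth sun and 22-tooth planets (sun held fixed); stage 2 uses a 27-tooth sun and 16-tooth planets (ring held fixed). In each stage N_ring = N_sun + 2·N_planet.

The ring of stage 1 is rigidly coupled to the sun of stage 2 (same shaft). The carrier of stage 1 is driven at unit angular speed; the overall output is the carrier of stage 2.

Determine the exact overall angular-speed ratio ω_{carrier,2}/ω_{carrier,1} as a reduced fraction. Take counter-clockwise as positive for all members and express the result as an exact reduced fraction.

Stage 1: N_ring = 35 + 2·22 = 79
Stage 1: 35(ω_s−ω_c) = −79(ω_r−ω_c),  ω_s=0, ω_c=1
Stage 1: ω_r = 1 − (35/79)(0−1) = 114/79
  ⇒ ω_r¹/ω_c¹ = 114/79
Stage 2: N_ring = 27 + 2·16 = 59
Stage 2: 27(ω_s−ω_c) = −59(ω_r−ω_c),  ω_r=0, ω_s=1
Stage 2: 27(1−ω_c) = −59(0−ω_c)  ⇒  86ω_c = 27  ⇒  ω_c = 27/86
  ⇒ ω_c²/ω_s² = 27/86
Coupling ω_s² = ω_r¹ ⇒ overall = 114/79 × 27/86 = 1539/3397

1539/3397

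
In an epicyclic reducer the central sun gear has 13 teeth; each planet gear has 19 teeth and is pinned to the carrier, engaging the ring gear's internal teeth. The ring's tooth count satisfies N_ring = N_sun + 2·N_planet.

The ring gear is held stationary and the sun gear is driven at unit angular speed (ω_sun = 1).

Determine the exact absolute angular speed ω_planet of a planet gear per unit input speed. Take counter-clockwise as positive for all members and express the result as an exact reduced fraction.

N_ring = 13 + 2·19 = 51
13(ω_s−ω_c) = −51(ω_r−ω_c),  ω_r=0, ω_s=1
13(1−ω_c) = −51(0−ω_c)  ⇒  64ω_c = 13  ⇒  ω_c = 13/64
sun–planet: 13·(1−13/64) = −19·(ω_p−ω_c)  ⇒  ω_p−ω_c = −(13/19)·(51/64) = -663/1216
ω_p = 13/64 − 663/1216 = -13/38

-13/38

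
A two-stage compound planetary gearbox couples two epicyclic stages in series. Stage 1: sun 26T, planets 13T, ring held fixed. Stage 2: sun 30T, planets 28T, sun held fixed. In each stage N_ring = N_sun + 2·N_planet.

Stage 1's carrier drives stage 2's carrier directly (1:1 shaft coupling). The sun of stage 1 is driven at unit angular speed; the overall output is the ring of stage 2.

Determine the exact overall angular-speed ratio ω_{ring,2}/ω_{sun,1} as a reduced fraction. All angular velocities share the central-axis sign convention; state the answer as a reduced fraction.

Stage 1: N_ring = 26 + 2·13 = 52
Stage 1: 26(ω_s−ω_c) = −52(ω_r−ω_c),  ω_r=0, ω_s=1
Stage 1: 26(1−ω_c) = −52(0−ω_c)  ⇒  78ω_c = 26  ⇒  ω_c = 1/3
  ⇒ ω_c¹/ω_s¹ = 1/3
Stage 2: N_ring = 30 + 2·28 = 86
Stage 2: 30(ω_s−ω_c) = −86(ω_r−ω_c),  ω_s=0, ω_c=1
Stage 2: ω_r = 1 − (30/86)(0−1) = 58/43
  ⇒ ω_r²/ω_c² = 58/43
Coupling ω_c² = ω_c¹ ⇒ overall = 1/3 × 58/43 = 58/129

58/129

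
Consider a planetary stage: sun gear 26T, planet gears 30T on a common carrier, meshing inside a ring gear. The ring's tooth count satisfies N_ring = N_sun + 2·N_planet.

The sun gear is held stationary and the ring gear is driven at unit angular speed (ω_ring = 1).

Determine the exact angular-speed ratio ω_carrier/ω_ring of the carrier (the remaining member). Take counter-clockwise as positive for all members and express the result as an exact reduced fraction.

43/56

N_ring = 26 + 2·30 = 86
26(ω_s−ω_c) = −86(ω_r−ω_c),  ω_s=0, ω_r=1
26(0−ω_c) = −86(1−ω_c)  ⇒  112ω_c = 86  ⇒  ω_c = 43/56
ω_c/ω_r = 43/56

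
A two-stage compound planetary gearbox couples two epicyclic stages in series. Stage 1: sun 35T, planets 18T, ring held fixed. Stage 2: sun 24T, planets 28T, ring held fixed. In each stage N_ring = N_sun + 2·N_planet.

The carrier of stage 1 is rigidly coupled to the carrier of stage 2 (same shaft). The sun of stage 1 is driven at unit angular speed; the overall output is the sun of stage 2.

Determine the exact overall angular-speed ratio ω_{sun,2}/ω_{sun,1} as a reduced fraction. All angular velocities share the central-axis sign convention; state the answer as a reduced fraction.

455/318

Stage 1: N_ring = 35 + 2·18 = 71
Stage 1: 35(ω_s−ω_c) = −71(ω_r−ω_c),  ω_r=0, ω_s=1
Stage 1: 35(1−ω_c) = −71(0−ω_c)  ⇒  106ω_c = 35  ⇒  ω_c = 35/106
  ⇒ ω_c¹/ω_s¹ = 35/106
Stage 2: N_ring = 24 + 2·28 = 80
Stage 2: 24(ω_s−ω_c) = −80(ω_r−ω_c),  ω_r=0, ω_c=1
Stage 2: ω_s = 1 − (80/24)(0−1) = 13/3
  ⇒ ω_s²/ω_c² = 13/3
Coupling ω_c² = ω_c¹ ⇒ overall = 35/106 × 13/3 = 455/318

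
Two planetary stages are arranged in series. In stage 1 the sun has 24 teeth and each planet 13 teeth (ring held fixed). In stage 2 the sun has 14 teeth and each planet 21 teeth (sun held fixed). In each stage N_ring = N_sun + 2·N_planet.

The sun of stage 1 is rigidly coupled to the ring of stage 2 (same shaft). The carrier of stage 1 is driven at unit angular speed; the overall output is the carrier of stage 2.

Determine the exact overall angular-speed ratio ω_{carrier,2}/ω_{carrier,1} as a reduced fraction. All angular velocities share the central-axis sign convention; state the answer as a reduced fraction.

37/15

Stage 1: N_ring = 24 + 2·13 = 50
Stage 1: 24(ω_s−ω_c) = −50(ω_r−ω_c),  ω_r=0, ω_c=1
Stage 1: ω_s = 1 − (50/24)(0−1) = 37/12
  ⇒ ω_s¹/ω_c¹ = 37/12
Stage 2: N_ring = 14 + 2·21 = 56
Stage 2: 14(ω_s−ω_c) = −56(ω_r−ω_c),  ω_s=0, ω_r=1
Stage 2: 14(0−ω_c) = −56(1−ω_c)  ⇒  70ω_c = 56  ⇒  ω_c = 4/5
  ⇒ ω_c²/ω_r² = 4/5
Coupling ω_r² = ω_s¹ ⇒ overall = 37/12 × 4/5 = 37/15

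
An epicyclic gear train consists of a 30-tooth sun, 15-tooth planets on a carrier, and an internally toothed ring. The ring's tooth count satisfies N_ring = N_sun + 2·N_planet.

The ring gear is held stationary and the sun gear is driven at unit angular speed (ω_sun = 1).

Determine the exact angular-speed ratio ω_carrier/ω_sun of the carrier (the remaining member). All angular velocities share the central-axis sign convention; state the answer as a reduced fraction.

1/3

N_ring = 30 + 2·15 = 60
30(ω_s−ω_c) = −60(ω_r−ω_c),  ω_r=0, ω_s=1
30(1−ω_c) = −60(0−ω_c)  ⇒  90ω_c = 30  ⇒  ω_c = 1/3
ω_c/ω_s = 1/3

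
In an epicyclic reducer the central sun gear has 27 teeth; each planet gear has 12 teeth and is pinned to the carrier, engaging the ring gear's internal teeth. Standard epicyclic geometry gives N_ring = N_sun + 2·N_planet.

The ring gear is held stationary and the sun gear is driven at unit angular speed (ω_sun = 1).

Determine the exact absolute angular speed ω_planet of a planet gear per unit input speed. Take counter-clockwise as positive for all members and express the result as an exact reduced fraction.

-9/8

N_ring = 27 + 2·12 = 51
27(ω_s−ω_c) = −51(ω_r−ω_c),  ω_r=0, ω_s=1
27(1−ω_c) = −51(0−ω_c)  ⇒  78ω_c = 27  ⇒  ω_c = 9/26
sun–planet: 27·(1−9/26) = −12·(ω_p−ω_c)  ⇒  ω_p−ω_c = −(27/12)·(17/26) = -153/104
ω_p = 9/26 − 153/104 = -9/8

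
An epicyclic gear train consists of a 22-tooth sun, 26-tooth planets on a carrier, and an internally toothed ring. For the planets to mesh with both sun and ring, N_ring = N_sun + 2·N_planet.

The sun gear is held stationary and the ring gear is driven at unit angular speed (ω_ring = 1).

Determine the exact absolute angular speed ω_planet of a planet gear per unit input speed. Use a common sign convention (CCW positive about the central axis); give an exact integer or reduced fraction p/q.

N_ring = 22 + 2·26 = 74
22(ω_s−ω_c) = −74(ω_r−ω_c),  ω_s=0, ω_r=1
22(0−ω_c) = −74(1−ω_c)  ⇒  96ω_c = 74  ⇒  ω_c = 37/48
sun–planet: 22·(0−37/48) = −26·(ω_p−ω_c)  ⇒  ω_p−ω_c = −(22/26)·(-37/48) = 407/624
ω_p = 37/48 + 407/624 = 37/26

37/26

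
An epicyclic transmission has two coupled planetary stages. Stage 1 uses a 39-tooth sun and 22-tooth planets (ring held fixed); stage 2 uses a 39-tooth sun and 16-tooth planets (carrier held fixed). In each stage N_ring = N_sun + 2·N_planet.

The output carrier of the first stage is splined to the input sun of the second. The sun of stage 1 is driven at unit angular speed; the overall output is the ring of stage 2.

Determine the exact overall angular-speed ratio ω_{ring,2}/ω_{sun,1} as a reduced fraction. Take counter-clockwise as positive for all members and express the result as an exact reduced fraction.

Stage 1: N_ring = 39 + 2·22 = 83
Stage 1: 39(ω_s−ω_c) = −83(ω_r−ω_c),  ω_r=0, ω_s=1
Stage 1: 39(1−ω_c) = −83(0−ω_c)  ⇒  122ω_c = 39  ⇒  ω_c = 39/122
  ⇒ ω_c¹/ω_s¹ = 39/122
Stage 2: N_ring = 39 + 2·16 = 71
Stage 2: 39(ω_s−ω_c) = −71(ω_r−ω_c),  ω_c=0, ω_s=1
Stage 2: ω_r = 0 − (39/71)(1−0) = -39/71
  ⇒ ω_r²/ω_s² = -39/71
Coupling ω_s² = ω_c¹ ⇒ overall = 39/122 × -39/71 = -1521/8662

-1521/8662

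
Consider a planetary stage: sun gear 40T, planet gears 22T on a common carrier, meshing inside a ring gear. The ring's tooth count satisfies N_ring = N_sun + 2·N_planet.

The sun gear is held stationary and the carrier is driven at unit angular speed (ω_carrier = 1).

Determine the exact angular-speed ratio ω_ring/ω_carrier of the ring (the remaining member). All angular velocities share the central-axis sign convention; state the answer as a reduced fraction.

N_ring = 40 + 2·22 = 84
40(ω_s−ω_c) = −84(ω_r−ω_c),  ω_s=0, ω_c=1
ω_r = 1 − (40/84)(0−1) = 31/21
ω_r/ω_c = 31/21

31/21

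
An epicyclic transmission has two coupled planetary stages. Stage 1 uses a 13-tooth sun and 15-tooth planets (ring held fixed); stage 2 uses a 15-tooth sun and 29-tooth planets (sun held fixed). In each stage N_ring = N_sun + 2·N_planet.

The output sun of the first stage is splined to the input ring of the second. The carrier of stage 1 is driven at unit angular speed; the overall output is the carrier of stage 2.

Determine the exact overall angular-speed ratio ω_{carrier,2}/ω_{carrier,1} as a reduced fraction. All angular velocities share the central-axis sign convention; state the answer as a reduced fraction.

511/143

Stage 1: N_ring = 13 + 2·15 = 43
Stage 1: 13(ω_s−ω_c) = −43(ω_r−ω_c),  ω_r=0, ω_c=1
Stage 1: ω_s = 1 − (43/13)(0−1) = 56/13
  ⇒ ω_s¹/ω_c¹ = 56/13
Stage 2: N_ring = 15 + 2·29 = 73
Stage 2: 15(ω_s−ω_c) = −73(ω_r−ω_c),  ω_s=0, ω_r=1
Stage 2: 15(0−ω_c) = −73(1−ω_c)  ⇒  88ω_c = 73  ⇒  ω_c = 73/88
  ⇒ ω_c²/ω_r² = 73/88
Coupling ω_r² = ω_s¹ ⇒ overall = 56/13 × 73/88 = 511/143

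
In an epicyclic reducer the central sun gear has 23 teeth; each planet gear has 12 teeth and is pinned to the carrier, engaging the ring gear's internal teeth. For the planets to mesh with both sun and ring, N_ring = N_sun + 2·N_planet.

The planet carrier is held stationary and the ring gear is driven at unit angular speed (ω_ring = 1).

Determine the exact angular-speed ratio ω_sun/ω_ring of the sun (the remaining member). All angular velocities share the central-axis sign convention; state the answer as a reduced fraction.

N_ring = 23 + 2·12 = 47
23(ω_s−ω_c) = −47(ω_r−ω_c),  ω_c=0, ω_r=1
ω_s = 0 − (47/23)(1−0) = -47/23
ω_s/ω_r = -47/23

-47/23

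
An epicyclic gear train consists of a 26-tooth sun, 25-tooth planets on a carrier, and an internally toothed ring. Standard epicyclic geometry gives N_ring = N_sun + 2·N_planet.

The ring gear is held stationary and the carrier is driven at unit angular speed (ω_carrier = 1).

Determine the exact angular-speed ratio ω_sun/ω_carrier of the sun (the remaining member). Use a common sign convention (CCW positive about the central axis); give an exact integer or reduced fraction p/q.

51/13

N_ring = 26 + 2·25 = 76
26(ω_s−ω_c) = −76(ω_r−ω_c),  ω_r=0, ω_c=1
ω_s = 1 − (76/26)(0−1) = 51/13
ω_s/ω_c = 51/13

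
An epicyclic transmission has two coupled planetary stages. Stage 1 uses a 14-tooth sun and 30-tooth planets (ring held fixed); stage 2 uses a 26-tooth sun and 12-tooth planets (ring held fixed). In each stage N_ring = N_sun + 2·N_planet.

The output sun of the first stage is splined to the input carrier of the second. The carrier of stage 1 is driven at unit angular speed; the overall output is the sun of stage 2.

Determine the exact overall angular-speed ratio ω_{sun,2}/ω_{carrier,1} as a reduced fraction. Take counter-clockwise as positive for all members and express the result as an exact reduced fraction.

1672/91

Stage 1: N_ring = 14 + 2·30 = 74
Stage 1: 14(ω_s−ω_c) = −74(ω_r−ω_c),  ω_r=0, ω_c=1
Stage 1: ω_s = 1 − (74/14)(0−1) = 44/7
  ⇒ ω_s¹/ω_c¹ = 44/7
Stage 2: N_ring = 26 + 2·12 = 50
Stage 2: 26(ω_s−ω_c) = −50(ω_r−ω_c),  ω_r=0, ω_c=1
Stage 2: ω_s = 1 − (50/26)(0−1) = 38/13
  ⇒ ω_s²/ω_c² = 38/13
Coupling ω_c² = ω_s¹ ⇒ overall = 44/7 × 38/13 = 1672/91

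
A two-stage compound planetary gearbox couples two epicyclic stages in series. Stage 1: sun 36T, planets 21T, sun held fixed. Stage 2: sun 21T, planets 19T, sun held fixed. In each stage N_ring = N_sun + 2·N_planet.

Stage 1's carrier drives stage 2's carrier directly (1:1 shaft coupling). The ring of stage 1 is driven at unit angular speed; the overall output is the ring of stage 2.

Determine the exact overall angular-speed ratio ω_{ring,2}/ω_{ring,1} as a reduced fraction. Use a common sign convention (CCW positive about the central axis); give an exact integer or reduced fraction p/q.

Stage 1: N_ring = 36 + 2·21 = 78
Stage 1: 36(ω_s−ω_c) = −78(ω_r−ω_c),  ω_s=0, ω_r=1
Stage 1: 36(0−ω_c) = −78(1−ω_c)  ⇒  114ω_c = 78  ⇒  ω_c = 13/19
  ⇒ ω_c¹/ω_r¹ = 13/19
Stage 2: N_ring = 21 + 2·19 = 59
Stage 2: 21(ω_s−ω_c) = −59(ω_r−ω_c),  ω_s=0, ω_c=1
Stage 2: ω_r = 1 − (21/59)(0−1) = 80/59
  ⇒ ω_r²/ω_c² = 80/59
Coupling ω_c² = ω_c¹ ⇒ overall = 13/19 × 80/59 = 1040/1121

1040/1121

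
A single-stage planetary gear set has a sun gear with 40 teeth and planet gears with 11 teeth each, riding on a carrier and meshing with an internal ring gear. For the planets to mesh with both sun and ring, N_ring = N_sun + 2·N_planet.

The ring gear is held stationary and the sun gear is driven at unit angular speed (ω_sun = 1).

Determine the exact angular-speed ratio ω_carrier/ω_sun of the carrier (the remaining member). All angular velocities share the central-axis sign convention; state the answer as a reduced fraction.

20/51

N_ring = 40 + 2·11 = 62
40(ω_s−ω_c) = −62(ω_r−ω_c),  ω_r=0, ω_s=1
40(1−ω_c) = −62(0−ω_c)  ⇒  102ω_c = 40  ⇒  ω_c = 20/51
ω_c/ω_s = 20/51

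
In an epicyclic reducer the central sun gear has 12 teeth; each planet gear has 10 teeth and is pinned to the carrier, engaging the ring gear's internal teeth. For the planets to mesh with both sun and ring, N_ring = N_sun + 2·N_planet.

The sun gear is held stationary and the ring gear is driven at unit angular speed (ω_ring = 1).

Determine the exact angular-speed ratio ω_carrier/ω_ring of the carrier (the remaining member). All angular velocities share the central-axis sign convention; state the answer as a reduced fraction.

N_ring = 12 + 2·10 = 32
12(ω_s−ω_c) = −32(ω_r−ω_c),  ω_s=0, ω_r=1
12(0−ω_c) = −32(1−ω_c)  ⇒  44ω_c = 32  ⇒  ω_c = 8/11
ω_c/ω_r = 8/11

8/11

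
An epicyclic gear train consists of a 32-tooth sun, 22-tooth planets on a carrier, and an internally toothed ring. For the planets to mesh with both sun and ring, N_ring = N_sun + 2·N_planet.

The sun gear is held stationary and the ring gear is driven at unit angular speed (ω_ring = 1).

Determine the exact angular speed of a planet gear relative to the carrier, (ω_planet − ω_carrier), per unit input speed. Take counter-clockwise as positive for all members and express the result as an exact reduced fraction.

N_ring = 32 + 2·22 = 76
32(ω_s−ω_c) = −76(ω_r−ω_c),  ω_s=0, ω_r=1
32(0−ω_c) = −76(1−ω_c)  ⇒  108ω_c = 76  ⇒  ω_c = 19/27
sun–planet: 32·(0−19/27) = −22·(ω_p−ω_c)  ⇒  ω_p−ω_c = −(32/22)·(-19/27) = 304/297

304/297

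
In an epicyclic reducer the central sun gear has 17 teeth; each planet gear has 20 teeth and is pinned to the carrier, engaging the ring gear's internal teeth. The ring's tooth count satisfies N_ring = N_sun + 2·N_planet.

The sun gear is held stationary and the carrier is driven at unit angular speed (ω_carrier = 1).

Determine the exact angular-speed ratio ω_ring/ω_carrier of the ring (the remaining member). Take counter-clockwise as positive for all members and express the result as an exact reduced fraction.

74/57

N_ring = 17 + 2·20 = 57
17(ω_s−ω_c) = −57(ω_r−ω_c),  ω_s=0, ω_c=1
ω_r = 1 − (17/57)(0−1) = 74/57
ω_r/ω_c = 74/57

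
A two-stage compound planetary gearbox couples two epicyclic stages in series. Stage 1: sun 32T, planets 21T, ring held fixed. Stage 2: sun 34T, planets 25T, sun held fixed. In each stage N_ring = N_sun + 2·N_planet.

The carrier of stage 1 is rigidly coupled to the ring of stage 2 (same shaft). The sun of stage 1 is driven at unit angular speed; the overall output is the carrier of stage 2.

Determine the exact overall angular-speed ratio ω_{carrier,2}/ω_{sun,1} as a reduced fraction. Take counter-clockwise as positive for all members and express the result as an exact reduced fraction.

Stage 1: N_ring = 32 + 2·21 = 74
Stage 1: 32(ω_s−ω_c) = −74(ω_r−ω_c),  ω_r=0, ω_s=1
Stage 1: 32(1−ω_c) = −74(0−ω_c)  ⇒  106ω_c = 32  ⇒  ω_c = 16/53
  ⇒ ω_c¹/ω_s¹ = 16/53
Stage 2: N_ring = 34 + 2·25 = 84
Stage 2: 34(ω_s−ω_c) = −84(ω_r−ω_c),  ω_s=0, ω_r=1
Stage 2: 34(0−ω_c) = −84(1−ω_c)  ⇒  118ω_c = 84  ⇒  ω_c = 42/59
  ⇒ ω_c²/ω_r² = 42/59
Coupling ω_r² = ω_c¹ ⇒ overall = 16/53 × 42/59 = 672/3127

672/3127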